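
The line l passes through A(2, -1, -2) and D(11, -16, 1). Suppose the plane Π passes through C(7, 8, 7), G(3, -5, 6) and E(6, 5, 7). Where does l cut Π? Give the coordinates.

A direction vector for l is D − A = (9, -15, 3).
CG = (-4, -13, -1), CE = (-1, -3, 0); a normal to Π is CG × CE = (-3, 1, -1).
Using C: Π has equation -3x + y - z = -20.
Substitute r = (2, -1, -2) + t(9, -15, 3) into the plane: -5 + (-45)t = -20, so t = 1/3.
Intersection: (2, -1, -2) + (1/3)·(9, -15, 3) = (5, -6, -1).

(5, -6, -1)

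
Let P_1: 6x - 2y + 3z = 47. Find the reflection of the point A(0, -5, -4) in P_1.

λ = (n·A − d)/|n|² = (-2 − 47)/49 = -1.
Reflection = A − 2λn = (0, -5, -4) − (-2)·(6, -2, 3) = (12, -9, 2).

(12, -9, 2)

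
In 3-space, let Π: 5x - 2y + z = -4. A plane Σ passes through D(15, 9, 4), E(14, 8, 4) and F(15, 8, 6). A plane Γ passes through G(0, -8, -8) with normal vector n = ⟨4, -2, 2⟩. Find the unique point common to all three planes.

(-4, -8, 0)

DE = (-1, -1, 0), DF = (0, -1, 2); a normal to Σ is DE × DF = (-2, 2, 1).
Using D: Σ has equation -2x + 2y + z = -8.
Γ: n·r = n·G gives 4x - 2y + 2z = 0.
Solving the 3×3 linear system 5x - 2y + z = -4, -2x + 2y + z = -8, 4x - 2y + 2z = 0 (e.g. by elimination or Cramer's rule, determinant = 10) gives (-4, -8, 0).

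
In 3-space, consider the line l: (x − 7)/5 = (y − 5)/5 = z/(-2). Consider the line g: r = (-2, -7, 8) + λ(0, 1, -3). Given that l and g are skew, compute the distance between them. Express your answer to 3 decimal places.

1.124

l has direction (5, 5, -2) through (7, 5, 0).
Common perpendicular direction n = (5, 5, -2) × (0, 1, -3) = (-13, 15, 5).
With w = (-2, -7, 8) − (7, 5, 0) = (-9, -12, 8), w · n = -23.
Distance = |w · n| / |n| = |-23| / √419 ≈ 1.124.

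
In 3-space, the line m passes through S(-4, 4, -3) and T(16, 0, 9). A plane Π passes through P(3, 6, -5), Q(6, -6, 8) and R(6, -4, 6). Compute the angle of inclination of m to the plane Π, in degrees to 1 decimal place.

2.2

A direction vector for m is T − S = (20, -4, 12).
PQ = (3, -12, 13), PR = (3, -10, 11); a normal to Π is PQ × PR = (-2, 6, 6).
Using P: Π has equation -2x + 6y + 6z = 0.
sin θ = |n·v| / (|n||v|) = |8| / (√76 · √560) = 0.03878.
θ ≈ 2.2°.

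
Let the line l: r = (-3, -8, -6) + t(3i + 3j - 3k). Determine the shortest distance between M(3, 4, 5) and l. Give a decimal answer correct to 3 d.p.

Taking (-3, -8, -6) on l with direction v = (3, 3, -3): w = M − (-3, -8, -6) = (6, 12, 11), and w × v = (-69, 51, -18).
Distance = |w × v| / |v| = √7686 / √27 ≈ 16.872.

16.872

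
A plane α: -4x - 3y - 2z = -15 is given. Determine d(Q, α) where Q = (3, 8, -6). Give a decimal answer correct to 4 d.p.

n·Q − d = (-4)·(3) + (-3)·(8) + (-2)·(-6) − (-15) = -9; |n| = √29.
Distance = |-9| / √29 = 9/√29 ≈ 1.6713.

1.6713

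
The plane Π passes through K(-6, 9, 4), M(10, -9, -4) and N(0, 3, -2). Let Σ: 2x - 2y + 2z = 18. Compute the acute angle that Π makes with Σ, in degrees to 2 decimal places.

KM = (16, -18, -8), KN = (6, -6, -6); a normal to Π is KM × KN = (60, 48, 12).
Using K: Π has equation 60x + 48y + 12z = 120.
cos θ = |n₁·n₂| / (|n₁||n₂|) = |48| / (√6048 · √12).
θ = arccos(0.17817) ≈ 79.74°.

79.74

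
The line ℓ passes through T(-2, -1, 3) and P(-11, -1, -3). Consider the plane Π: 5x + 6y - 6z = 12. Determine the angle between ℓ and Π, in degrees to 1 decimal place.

A direction vector for ℓ is P − T = (-9, 0, -6).
sin θ = |n·v| / (|n||v|) = |-9| / (√97 · √117) = 0.08448.
θ ≈ 4.8°.

4.8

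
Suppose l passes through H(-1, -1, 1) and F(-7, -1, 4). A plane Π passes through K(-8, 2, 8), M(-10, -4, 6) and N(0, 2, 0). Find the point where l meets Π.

A direction vector for l is F − H = (-6, 0, 3).
KM = (-2, -6, -2), KN = (8, 0, -8); a normal to Π is KM × KN = (48, -32, 48).
Using K: Π has equation 48x - 32y + 48z = -64.
Substitute r = (-1, -1, 1) + t(-6, 0, 3) into the plane: 32 + (-144)t = -64, so t = 2/3.
Intersection: (-1, -1, 1) + (2/3)·(-6, 0, 3) = (-5, -1, 3).

(-5, -1, 3)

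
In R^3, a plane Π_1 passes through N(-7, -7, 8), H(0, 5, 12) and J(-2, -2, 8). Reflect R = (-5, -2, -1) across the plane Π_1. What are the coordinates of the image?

NH = (7, 12, 4), NJ = (5, 5, 0); a normal to Π_1 is NH × NJ = (-20, 20, -25).
Using N: Π_1 has equation -20x + 20y - 25z = -200.
λ = (n·R − d)/|n|² = (85 − (-200))/1425 = 1/5.
Reflection = R − 2λn = (-5, -2, -1) − (2/5)·(-20, 20, -25) = (3, -10, 9).

(3, -10, 9)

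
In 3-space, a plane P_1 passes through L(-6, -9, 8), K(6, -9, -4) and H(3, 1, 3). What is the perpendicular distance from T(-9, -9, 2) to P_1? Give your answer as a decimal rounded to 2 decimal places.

LK = (12, 0, -12), LH = (9, 10, -5); a normal to P_1 is LK × LH = (120, -48, 120).
Using L: P_1 has equation 120x - 48y + 120z = 672.
n·T − d = (120)·(-9) + (-48)·(-9) + (120)·(2) − 672 = -1080; |n| = √31104.
Distance = |-1080| / √31104 = 1080/√31104 ≈ 6.12.

6.12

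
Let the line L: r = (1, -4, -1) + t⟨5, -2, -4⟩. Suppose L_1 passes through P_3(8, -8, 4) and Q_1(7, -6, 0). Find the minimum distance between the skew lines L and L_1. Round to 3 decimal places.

A direction vector for L_1 is Q_1 − P_3 = (-1, 2, -4).
Common perpendicular direction n = (5, -2, -4) × (-1, 2, -4) = (16, 24, 8).
With w = (8, -8, 4) − (1, -4, -1) = (7, -4, 5), w · n = 56.
Distance = |w · n| / |n| = |56| / √896 ≈ 1.871.

1.871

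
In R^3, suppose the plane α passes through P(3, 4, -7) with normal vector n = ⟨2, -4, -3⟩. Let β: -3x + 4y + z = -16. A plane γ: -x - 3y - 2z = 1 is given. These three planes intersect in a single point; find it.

α: n·r = n·P gives 2x - 4y - 3z = 11.
Solving the 3×3 linear system 2x - 4y - 3z = 11, -3x + 4y + z = -16, -x - 3y - 2z = 1 (e.g. by elimination or Cramer's rule, determinant = -21) gives (3, -2, 1).

(3, -2, 1)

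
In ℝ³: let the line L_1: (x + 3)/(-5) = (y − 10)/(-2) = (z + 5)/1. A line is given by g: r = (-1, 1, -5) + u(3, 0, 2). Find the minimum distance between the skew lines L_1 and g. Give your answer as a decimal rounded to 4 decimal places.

8.4084

L_1 has direction (-5, -2, 1) through (-3, 10, -5).
Common perpendicular direction n = (-5, -2, 1) × (3, 0, 2) = (-4, 13, 6).
With w = (-1, 1, -5) − (-3, 10, -5) = (2, -9, 0), w · n = -125.
Distance = |w · n| / |n| = |-125| / √221 ≈ 8.4084.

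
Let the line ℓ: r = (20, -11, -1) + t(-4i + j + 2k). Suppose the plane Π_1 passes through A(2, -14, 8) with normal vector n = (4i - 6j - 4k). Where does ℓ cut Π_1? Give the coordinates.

Π_1: n·r = n·A gives 4x - 6y - 4z = 60.
Substitute r = (20, -11, -1) + t(-4, 1, 2) into the plane: 150 + (-30)t = 60, so t = 3.
Intersection: (20, -11, -1) + 3·(-4, 1, 2) = (8, -8, 5).

(8, -8, 5)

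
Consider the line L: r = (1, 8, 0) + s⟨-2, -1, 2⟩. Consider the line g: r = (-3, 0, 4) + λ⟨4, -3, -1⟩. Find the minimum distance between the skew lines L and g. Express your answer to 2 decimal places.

2.65

Common perpendicular direction n = (-2, -1, 2) × (4, -3, -1) = (7, 6, 10).
With w = (-3, 0, 4) − (1, 8, 0) = (-4, -8, 4), w · n = -36.
Distance = |w · n| / |n| = |-36| / √185 ≈ 2.65.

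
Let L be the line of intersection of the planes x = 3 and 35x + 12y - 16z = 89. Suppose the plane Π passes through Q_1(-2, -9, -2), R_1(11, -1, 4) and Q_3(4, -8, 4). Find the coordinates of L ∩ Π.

Direction of L: (1, 0, 0) × (35, 12, -16) = (0, 16, 12).
A point on L: solving the two plane equations with y = 4 gives (3, 4, 4).
Q_1R_1 = (13, 8, 6), Q_1Q_3 = (6, 1, 6); a normal to Π is Q_1R_1 × Q_1Q_3 = (42, -42, -35).
Using Q_1: Π has equation 42x - 42y - 35z = 364.
Substitute r = (3, 4, 4) + t(0, 16, 12) into the plane: -182 + (-1092)t = 364, so t = -1/2.
Intersection: (3, 4, 4) + (-1/2)·(0, 16, 12) = (3, -4, -2).

(3, -4, -2)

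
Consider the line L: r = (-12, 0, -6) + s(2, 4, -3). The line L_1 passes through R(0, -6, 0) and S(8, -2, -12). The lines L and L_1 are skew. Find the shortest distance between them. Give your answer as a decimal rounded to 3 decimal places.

A direction vector for L_1 is S − R = (8, 4, -12).
Common perpendicular direction n = (2, 4, -3) × (8, 4, -12) = (-36, 0, -24).
With w = (0, -6, 0) − (-12, 0, -6) = (12, -6, 6), w · n = -576.
Distance = |w · n| / |n| = |-576| / √1872 ≈ 13.313.

13.313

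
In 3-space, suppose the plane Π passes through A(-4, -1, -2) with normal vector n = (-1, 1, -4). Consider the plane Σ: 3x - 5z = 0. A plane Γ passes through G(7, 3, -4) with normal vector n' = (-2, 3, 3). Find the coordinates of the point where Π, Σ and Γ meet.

(-5, -6, -3)

Π: n·r = n·A gives -x + y - 4z = 11.
Γ: n'·r = n'·G gives -2x + 3y + 3z = -17.
Solving the 3×3 linear system -x + y - 4z = 11, 3x - 5z = 0, -2x + 3y + 3z = -17 (e.g. by elimination or Cramer's rule, determinant = -50) gives (-5, -6, -3).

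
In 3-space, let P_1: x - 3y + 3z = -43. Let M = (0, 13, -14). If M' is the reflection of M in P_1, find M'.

(4, 1, -2)

λ = (n·M − d)/|n|² = (-81 − (-43))/19 = -2.
Reflection = M − 2λn = (0, 13, -14) − (-4)·(1, -3, 3) = (4, 1, -2).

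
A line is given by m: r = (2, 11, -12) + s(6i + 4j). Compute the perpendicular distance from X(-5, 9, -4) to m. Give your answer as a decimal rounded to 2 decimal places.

8.30

Taking (2, 11, -12) on m with direction v = (6, 4, 0): w = X − (2, 11, -12) = (-7, -2, 8), and w × v = (-32, 48, -16).
Distance = |w × v| / |v| = √3584 / √52 ≈ 8.30.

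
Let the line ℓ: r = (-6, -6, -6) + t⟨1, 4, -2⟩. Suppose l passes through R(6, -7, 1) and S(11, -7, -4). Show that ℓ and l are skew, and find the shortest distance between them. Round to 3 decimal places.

13.056

A direction vector for l is S − R = (5, 0, -5).
Common perpendicular direction n = (1, 4, -2) × (5, 0, -5) = (-20, -5, -20).
With w = (6, -7, 1) − (-6, -6, -6) = (12, -1, 7), w · n = -375.
Since n ≠ 0 the lines are not parallel, and w · n = -375 ≠ 0 so they do not intersect; hence they are skew.
Distance = |w · n| / |n| = |-375| / √825 ≈ 13.056.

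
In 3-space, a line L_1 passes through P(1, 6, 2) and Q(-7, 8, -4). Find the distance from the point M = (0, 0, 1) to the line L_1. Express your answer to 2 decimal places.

6.16

A direction vector for L_1 is Q − P = (-8, 2, -6).
Taking (1, 6, 2) on L_1 with direction v = (-8, 2, -6): w = M − (1, 6, 2) = (-1, -6, -1), and w × v = (38, 2, -50).
Distance = |w × v| / |v| = √3948 / √104 ≈ 6.16.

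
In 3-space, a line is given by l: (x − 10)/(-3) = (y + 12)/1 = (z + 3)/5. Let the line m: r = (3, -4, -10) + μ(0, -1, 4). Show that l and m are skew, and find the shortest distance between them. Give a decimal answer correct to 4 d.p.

l has direction (-3, 1, 5) through (10, -12, -3).
Common perpendicular direction n = (-3, 1, 5) × (0, -1, 4) = (9, 12, 3).
With w = (3, -4, -10) − (10, -12, -3) = (-7, 8, -7), w · n = 12.
Since n ≠ 0 the lines are not parallel, and w · n = 12 ≠ 0 so they do not intersect; hence they are skew.
Distance = |w · n| / |n| = |12| / √234 ≈ 0.7845.

0.7845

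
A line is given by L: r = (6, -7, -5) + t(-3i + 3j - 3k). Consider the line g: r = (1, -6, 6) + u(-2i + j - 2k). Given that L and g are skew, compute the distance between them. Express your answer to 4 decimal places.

11.3137

Common perpendicular direction n = (-3, 3, -3) × (-2, 1, -2) = (-3, 0, 3).
With w = (1, -6, 6) − (6, -7, -5) = (-5, 1, 11), w · n = 48.
Distance = |w · n| / |n| = |48| / √18 ≈ 11.3137.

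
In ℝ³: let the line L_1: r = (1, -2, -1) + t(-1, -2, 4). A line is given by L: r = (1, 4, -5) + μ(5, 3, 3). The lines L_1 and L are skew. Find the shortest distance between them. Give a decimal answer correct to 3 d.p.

3.663

Common perpendicular direction n = (-1, -2, 4) × (5, 3, 3) = (-18, 23, 7).
With w = (1, 4, -5) − (1, -2, -1) = (0, 6, -4), w · n = 110.
Distance = |w · n| / |n| = |110| / √902 ≈ 3.663.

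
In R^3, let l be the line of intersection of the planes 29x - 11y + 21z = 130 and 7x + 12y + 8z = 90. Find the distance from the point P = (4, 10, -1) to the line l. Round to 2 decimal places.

6.39

Direction of l: (29, -11, 21) × (7, 12, 8) = (-340, -85, 425).
A point on l: solving the two plane equations with x = -2 gives (-2, 2, 10).
Taking (-2, 2, 10) on l with direction v = (-340, -85, 425): w = P − (-2, 2, 10) = (6, 8, -11), and w × v = (2465, 1190, 2210).
Distance = |w × v| / |v| = √12376425 / √303450 ≈ 6.39.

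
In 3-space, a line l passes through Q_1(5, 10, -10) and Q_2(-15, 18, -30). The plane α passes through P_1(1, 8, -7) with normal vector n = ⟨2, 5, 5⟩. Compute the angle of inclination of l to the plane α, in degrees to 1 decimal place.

27.6

A direction vector for l is Q_2 − Q_1 = (-20, 8, -20).
α: n·r = n·P_1 gives 2x + 5y + 5z = 7.
sin θ = |n·v| / (|n||v|) = |-100| / (√54 · √864) = 0.46296.
θ ≈ 27.6°.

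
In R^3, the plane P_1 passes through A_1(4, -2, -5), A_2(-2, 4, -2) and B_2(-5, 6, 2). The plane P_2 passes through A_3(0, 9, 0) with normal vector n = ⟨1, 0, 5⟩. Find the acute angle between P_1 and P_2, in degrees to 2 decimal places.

67.10

A_1A_2 = (-6, 6, 3), A_1B_2 = (-9, 8, 7); a normal to P_1 is A_1A_2 × A_1B_2 = (18, 15, 6).
Using A_1: P_1 has equation 18x + 15y + 6z = 12.
P_2: n·r = n·A_3 gives x + 5z = 0.
cos θ = |n₁·n₂| / (|n₁||n₂|) = |48| / (√585 · √26).
θ = arccos(0.38920) ≈ 67.10°.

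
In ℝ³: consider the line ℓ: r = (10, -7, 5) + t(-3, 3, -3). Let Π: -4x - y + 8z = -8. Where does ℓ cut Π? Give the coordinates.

(7, -4, 2)

Substitute r = (10, -7, 5) + t(-3, 3, -3) into the plane: 7 + (-15)t = -8, so t = 1.
Intersection: (10, -7, 5) + 1·(-3, 3, -3) = (7, -4, 2).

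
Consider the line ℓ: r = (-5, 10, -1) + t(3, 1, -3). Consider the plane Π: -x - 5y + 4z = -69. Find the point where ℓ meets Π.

(-2, 11, -4)

Substitute r = (-5, 10, -1) + t(3, 1, -3) into the plane: -49 + (-20)t = -69, so t = 1.
Intersection: (-5, 10, -1) + 1·(3, 1, -3) = (-2, 11, -4).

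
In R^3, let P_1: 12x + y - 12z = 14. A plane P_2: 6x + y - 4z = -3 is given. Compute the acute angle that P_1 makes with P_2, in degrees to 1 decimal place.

12.1

cos θ = |n₁·n₂| / (|n₁||n₂|) = |121| / (√289 · √53).
θ = arccos(0.97768) ≈ 12.1°.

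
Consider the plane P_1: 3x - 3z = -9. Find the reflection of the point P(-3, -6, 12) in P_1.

λ = (n·P − d)/|n|² = (-45 − (-9))/18 = -2.
Reflection = P − 2λn = (-3, -6, 12) − (-4)·(3, 0, -3) = (9, -6, 0).

(9, -6, 0)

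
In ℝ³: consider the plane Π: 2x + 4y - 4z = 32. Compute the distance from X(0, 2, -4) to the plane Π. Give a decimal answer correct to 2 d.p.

n·X − d = (2)·(0) + (4)·(2) + (-4)·(-4) − 32 = -8; |n| = √36.
Distance = |-8| / √36 = 8/√36 ≈ 1.33.

1.33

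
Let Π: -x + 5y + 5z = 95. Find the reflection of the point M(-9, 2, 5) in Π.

(-11, 12, 15)

λ = (n·M − d)/|n|² = (44 − 95)/51 = -1.
Reflection = M − 2λn = (-9, 2, 5) − (-2)·(-1, 5, 5) = (-11, 12, 15).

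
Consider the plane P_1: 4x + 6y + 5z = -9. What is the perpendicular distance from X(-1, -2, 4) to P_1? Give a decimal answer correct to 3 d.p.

n·X − d = (4)·(-1) + (6)·(-2) + (5)·(4) − (-9) = 13; |n| = √77.
Distance = |13| / √77 = 13/√77 ≈ 1.481.

1.481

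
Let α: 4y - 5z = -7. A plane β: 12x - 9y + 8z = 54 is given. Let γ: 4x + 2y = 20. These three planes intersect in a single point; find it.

Solving the 3×3 linear system 4y - 5z = -7, 12x - 9y + 8z = 54, 4x + 2y = 20 (e.g. by elimination or Cramer's rule, determinant = -172) gives (4, 2, 3).

(4, 2, 3)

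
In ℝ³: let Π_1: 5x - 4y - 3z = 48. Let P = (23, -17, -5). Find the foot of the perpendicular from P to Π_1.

(8, -5, 4)

Foot = P − λn with λ = (n·P − d)/|n|² = (198 − 48)/50 = 3.
Foot = (23, -17, -5) − 3·(5, -4, -3) = (8, -5, 4).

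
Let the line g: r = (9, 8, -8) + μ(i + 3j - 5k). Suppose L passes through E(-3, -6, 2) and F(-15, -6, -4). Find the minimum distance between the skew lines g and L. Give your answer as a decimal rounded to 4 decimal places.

4.5017

A direction vector for L is F − E = (-12, 0, -6).
Common perpendicular direction n = (1, 3, -5) × (-12, 0, -6) = (-18, 66, 36).
With w = (-3, -6, 2) − (9, 8, -8) = (-12, -14, 10), w · n = -348.
Distance = |w · n| / |n| = |-348| / √5976 ≈ 4.5017.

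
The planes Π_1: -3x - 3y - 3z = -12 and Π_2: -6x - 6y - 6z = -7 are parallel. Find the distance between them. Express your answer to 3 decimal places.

Rescale Π_2 by 1/2: -3x - 3y - 3z = -7/2. Then distance = |-12 − (-7/2)| / √27 ≈ 1.636.

1.636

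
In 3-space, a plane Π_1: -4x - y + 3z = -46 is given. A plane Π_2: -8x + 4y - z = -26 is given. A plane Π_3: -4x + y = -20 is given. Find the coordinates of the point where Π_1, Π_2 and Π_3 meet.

Solving the 3×3 linear system -4x - y + 3z = -46, -8x + 4y - z = -26, -4x + y = -20 (e.g. by elimination or Cramer's rule, determinant = 16) gives (6, 4, -6).

(6, 4, -6)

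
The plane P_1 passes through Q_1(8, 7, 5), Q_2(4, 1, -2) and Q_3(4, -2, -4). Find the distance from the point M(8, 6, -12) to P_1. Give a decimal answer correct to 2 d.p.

11.53

Q_1Q_2 = (-4, -6, -7), Q_1Q_3 = (-4, -9, -9); a normal to P_1 is Q_1Q_2 × Q_1Q_3 = (-9, -8, 12).
Using Q_1: P_1 has equation -9x - 8y + 12z = -68.
n·M − d = (-9)·(8) + (-8)·(6) + (12)·(-12) − (-68) = -196; |n| = √289.
Distance = |-196| / √289 = 196/√289 ≈ 11.53.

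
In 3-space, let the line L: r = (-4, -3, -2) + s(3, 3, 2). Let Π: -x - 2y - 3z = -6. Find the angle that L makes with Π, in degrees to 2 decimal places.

58.73

sin θ = |n·v| / (|n||v|) = |-15| / (√14 · √22) = 0.85470.
θ ≈ 58.73°.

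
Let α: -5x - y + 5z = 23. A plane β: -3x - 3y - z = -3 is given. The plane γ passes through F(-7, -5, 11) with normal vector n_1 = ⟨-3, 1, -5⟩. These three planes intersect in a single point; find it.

γ: n_1·r = n_1·F gives -3x + y - 5z = -39.
Solving the 3×3 linear system -5x - y + 5z = 23, -3x - 3y - z = -3, -3x + y - 5z = -39 (e.g. by elimination or Cramer's rule, determinant = -128) gives (2, -3, 6).

(2, -3, 6)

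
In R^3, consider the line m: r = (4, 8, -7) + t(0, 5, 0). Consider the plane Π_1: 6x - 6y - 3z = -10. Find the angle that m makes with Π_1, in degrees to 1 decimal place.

41.8

sin θ = |n·v| / (|n||v|) = |-30| / (√81 · √25) = 0.66667.
θ ≈ 41.8°.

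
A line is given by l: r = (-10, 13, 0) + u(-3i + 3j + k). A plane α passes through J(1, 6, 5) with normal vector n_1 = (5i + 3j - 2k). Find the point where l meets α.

α: n_1·r = n_1·J gives 5x + 3y - 2z = 13.
Substitute r = (-10, 13, 0) + t(-3, 3, 1) into the plane: -11 + (-8)t = 13, so t = -3.
Intersection: (-10, 13, 0) + (-3)·(-3, 3, 1) = (-1, 4, -3).

(-1, 4, -3)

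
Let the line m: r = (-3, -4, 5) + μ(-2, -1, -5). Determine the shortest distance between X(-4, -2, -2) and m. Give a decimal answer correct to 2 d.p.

Taking (-3, -4, 5) on m with direction v = (-2, -1, -5): w = X − (-3, -4, 5) = (-1, 2, -7), and w × v = (-17, 9, 5).
Distance = |w × v| / |v| = √395 / √30 ≈ 3.63.

3.63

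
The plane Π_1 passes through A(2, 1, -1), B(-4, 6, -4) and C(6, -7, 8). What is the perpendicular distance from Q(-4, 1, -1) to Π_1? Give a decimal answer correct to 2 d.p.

2.30

AB = (-6, 5, -3), AC = (4, -8, 9); a normal to Π_1 is AB × AC = (21, 42, 28).
Using A: Π_1 has equation 21x + 42y + 28z = 56.
n·Q − d = (21)·(-4) + (42)·(1) + (28)·(-1) − 56 = -126; |n| = √2989.
Distance = |-126| / √2989 = 126/√2989 ≈ 2.30.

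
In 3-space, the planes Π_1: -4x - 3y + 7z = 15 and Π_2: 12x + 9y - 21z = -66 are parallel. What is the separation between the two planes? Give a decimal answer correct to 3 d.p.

Rescale Π_2 by 1/(-3): -4x - 3y + 7z = 22. Then distance = |15 − 22| / √74 ≈ 0.814.

0.814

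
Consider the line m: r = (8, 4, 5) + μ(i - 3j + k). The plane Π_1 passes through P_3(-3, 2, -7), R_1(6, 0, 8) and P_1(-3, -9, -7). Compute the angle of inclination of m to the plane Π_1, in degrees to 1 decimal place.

5.9

P_3R_1 = (9, -2, 15), P_3P_1 = (0, -11, 0); a normal to Π_1 is P_3R_1 × P_3P_1 = (165, 0, -99).
Using P_3: Π_1 has equation 165x - 99z = 198.
sin θ = |n·v| / (|n||v|) = |66| / (√37026 · √11) = 0.10342.
θ ≈ 5.9°.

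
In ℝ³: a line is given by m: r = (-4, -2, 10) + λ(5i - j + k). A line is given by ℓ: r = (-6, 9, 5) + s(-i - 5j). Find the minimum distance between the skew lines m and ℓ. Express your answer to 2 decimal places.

4.11

Common perpendicular direction n = (5, -1, 1) × (-1, -5, 0) = (5, -1, -26).
With w = (-6, 9, 5) − (-4, -2, 10) = (-2, 11, -5), w · n = 109.
Distance = |w · n| / |n| = |109| / √702 ≈ 4.11.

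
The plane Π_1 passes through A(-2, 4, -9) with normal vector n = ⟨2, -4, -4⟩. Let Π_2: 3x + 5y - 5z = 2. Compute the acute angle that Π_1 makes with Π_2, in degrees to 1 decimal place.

82.5

Π_1: n·r = n·A gives 2x - 4y - 4z = 16.
cos θ = |n₁·n₂| / (|n₁||n₂|) = |6| / (√36 · √59).
θ = arccos(0.13019) ≈ 82.5°.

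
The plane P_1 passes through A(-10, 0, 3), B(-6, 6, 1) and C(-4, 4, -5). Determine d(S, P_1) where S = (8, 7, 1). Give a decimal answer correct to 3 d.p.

11.023

AB = (4, 6, -2), AC = (6, 4, -8); a normal to P_1 is AB × AC = (-40, 20, -20).
Using A: P_1 has equation -40x + 20y - 20z = 340.
n·S − d = (-40)·(8) + (20)·(7) + (-20)·(1) − 340 = -540; |n| = √2400.
Distance = |-540| / √2400 = 540/√2400 ≈ 11.023.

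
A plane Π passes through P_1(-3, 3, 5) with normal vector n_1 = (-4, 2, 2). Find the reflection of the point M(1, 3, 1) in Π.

(-7, 7, 5)

Π: n_1·r = n_1·P_1 gives -4x + 2y + 2z = 28.
λ = (n·M − d)/|n|² = (4 − 28)/24 = -1.
Reflection = M − 2λn = (1, 3, 1) − (-2)·(-4, 2, 2) = (-7, 7, 5).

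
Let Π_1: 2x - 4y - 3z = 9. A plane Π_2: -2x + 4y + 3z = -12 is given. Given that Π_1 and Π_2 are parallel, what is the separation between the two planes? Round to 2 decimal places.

0.56

Rescale Π_2 by 1/(-1): 2x - 4y - 3z = 12. Then distance = |9 − 12| / √29 ≈ 0.56.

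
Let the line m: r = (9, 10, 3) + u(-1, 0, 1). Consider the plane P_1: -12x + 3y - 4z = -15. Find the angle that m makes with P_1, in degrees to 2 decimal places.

sin θ = |n·v| / (|n||v|) = |8| / (√169 · √2) = 0.43514.
θ ≈ 25.79°.

25.79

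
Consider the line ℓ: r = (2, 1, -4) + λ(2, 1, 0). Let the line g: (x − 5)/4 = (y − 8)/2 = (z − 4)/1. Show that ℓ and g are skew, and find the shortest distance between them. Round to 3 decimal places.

g has direction (4, 2, 1) through (5, 8, 4).
Common perpendicular direction n = (2, 1, 0) × (4, 2, 1) = (1, -2, 0).
With w = (5, 8, 4) − (2, 1, -4) = (3, 7, 8), w · n = -11.
Since n ≠ 0 the lines are not parallel, and w · n = -11 ≠ 0 so they do not intersect; hence they are skew.
Distance = |w · n| / |n| = |-11| / √5 ≈ 4.919.

4.919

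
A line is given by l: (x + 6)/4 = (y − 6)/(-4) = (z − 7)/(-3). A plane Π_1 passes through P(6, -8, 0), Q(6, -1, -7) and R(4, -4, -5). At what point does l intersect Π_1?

(6, -6, -2)

l has direction (4, -4, -3) through (-6, 6, 7).
PQ = (0, 7, -7), PR = (-2, 4, -5); a normal to Π_1 is PQ × PR = (-7, 14, 14).
Using P: Π_1 has equation -7x + 14y + 14z = -154.
Substitute r = (-6, 6, 7) + t(4, -4, -3) into the plane: 224 + (-126)t = -154, so t = 3.
Intersection: (-6, 6, 7) + 3·(4, -4, -3) = (6, -6, -2).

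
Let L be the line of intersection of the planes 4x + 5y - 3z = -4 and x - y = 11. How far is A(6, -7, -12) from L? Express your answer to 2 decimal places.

4.49

Direction of L: (4, 5, -3) × (1, -1, 0) = (-3, -3, -9).
A point on L: solving the two plane equations with x = 5 gives (5, -6, -2).
Taking (5, -6, -2) on L with direction v = (-3, -3, -9): w = A − (5, -6, -2) = (1, -1, -10), and w × v = (-21, 39, -6).
Distance = |w × v| / |v| = √1998 / √99 ≈ 4.49.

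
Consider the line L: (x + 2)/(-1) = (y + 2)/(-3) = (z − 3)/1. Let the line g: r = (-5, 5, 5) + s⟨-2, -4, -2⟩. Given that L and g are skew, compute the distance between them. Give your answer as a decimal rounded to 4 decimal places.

5.6598

L has direction (-1, -3, 1) through (-2, -2, 3).
Common perpendicular direction n = (-1, -3, 1) × (-2, -4, -2) = (10, -4, -2).
With w = (-5, 5, 5) − (-2, -2, 3) = (-3, 7, 2), w · n = -62.
Distance = |w · n| / |n| = |-62| / √120 ≈ 5.6598.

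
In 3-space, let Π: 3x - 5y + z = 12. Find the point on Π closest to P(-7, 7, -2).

Foot = P − λn with λ = (n·P − d)/|n|² = (-58 − 12)/35 = -2.
Foot = (-7, 7, -2) − (-2)·(3, -5, 1) = (-1, -3, 0).

(-1, -3, 0)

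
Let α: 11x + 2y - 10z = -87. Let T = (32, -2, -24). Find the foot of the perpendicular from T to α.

(-1, -8, 6)

Foot = T − λn with λ = (n·T − d)/|n|² = (588 − (-87))/225 = 3.
Foot = (32, -2, -24) − 3·(11, 2, -10) = (-1, -8, 6).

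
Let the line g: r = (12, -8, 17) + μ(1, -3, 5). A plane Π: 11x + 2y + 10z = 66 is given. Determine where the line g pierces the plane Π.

Substitute r = (12, -8, 17) + t(1, -3, 5) into the plane: 286 + 55t = 66, so t = -4.
Intersection: (12, -8, 17) + (-4)·(1, -3, 5) = (8, 4, -3).

(8, 4, -3)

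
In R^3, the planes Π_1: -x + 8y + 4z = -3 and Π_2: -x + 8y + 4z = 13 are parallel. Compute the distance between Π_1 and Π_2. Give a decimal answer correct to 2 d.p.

Same normal n = (-1, 8, 4) with |n| = √81; distance = |-3 − 13| / |n| = 16/√81 ≈ 1.78.

1.78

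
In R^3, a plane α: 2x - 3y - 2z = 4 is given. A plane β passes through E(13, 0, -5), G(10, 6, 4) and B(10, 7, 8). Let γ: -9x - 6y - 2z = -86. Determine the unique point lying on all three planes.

(6, 8, -8)

EG = (-3, 6, 9), EB = (-3, 7, 13); a normal to β is EG × EB = (15, 12, -3).
Using E: β has equation 15x + 12y - 3z = 210.
Solving the 3×3 linear system 2x - 3y - 2z = 4, 15x + 12y - 3z = 210, -9x - 6y - 2z = -86 (e.g. by elimination or Cramer's rule, determinant = -291) gives (6, 8, -8).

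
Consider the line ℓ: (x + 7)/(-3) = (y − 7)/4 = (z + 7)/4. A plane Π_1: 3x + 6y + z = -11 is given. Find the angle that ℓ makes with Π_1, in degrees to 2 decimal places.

25.94

ℓ has direction (-3, 4, 4) through (-7, 7, -7).
sin θ = |n·v| / (|n||v|) = |19| / (√46 · √41) = 0.43750.
θ ≈ 25.94°.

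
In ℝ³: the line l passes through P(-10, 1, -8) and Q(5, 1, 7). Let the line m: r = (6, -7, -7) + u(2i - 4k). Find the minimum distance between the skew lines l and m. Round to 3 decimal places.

8.000

A direction vector for l is Q − P = (15, 0, 15).
Common perpendicular direction n = (15, 0, 15) × (2, 0, -4) = (0, 90, 0).
With w = (6, -7, -7) − (-10, 1, -8) = (16, -8, 1), w · n = -720.
Distance = |w · n| / |n| = |-720| / √8100 ≈ 8.000.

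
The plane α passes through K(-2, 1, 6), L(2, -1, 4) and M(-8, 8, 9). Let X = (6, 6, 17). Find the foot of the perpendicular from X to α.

KL = (4, -2, -2), KM = (-6, 7, 3); a normal to α is KL × KM = (8, 0, 16).
Using K: α has equation 8x + 16z = 80.
Foot = X − λn with λ = (n·X − d)/|n|² = (320 − 80)/320 = 3/4.
Foot = (6, 6, 17) − (3/4)·(8, 0, 16) = (0, 6, 5).

(0, 6, 5)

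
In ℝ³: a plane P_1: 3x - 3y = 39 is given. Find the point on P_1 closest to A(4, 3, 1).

Foot = A − λn with λ = (n·A − d)/|n|² = (3 − 39)/18 = -2.
Foot = (4, 3, 1) − (-2)·(3, -3, 0) = (10, -3, 1).

(10, -3, 1)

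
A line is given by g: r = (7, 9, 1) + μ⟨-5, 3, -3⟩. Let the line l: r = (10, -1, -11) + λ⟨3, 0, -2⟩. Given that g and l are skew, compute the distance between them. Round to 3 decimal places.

12.807

Common perpendicular direction n = (-5, 3, -3) × (3, 0, -2) = (-6, -19, -9).
With w = (10, -1, -11) − (7, 9, 1) = (3, -10, -12), w · n = 280.
Distance = |w · n| / |n| = |280| / √478 ≈ 12.807.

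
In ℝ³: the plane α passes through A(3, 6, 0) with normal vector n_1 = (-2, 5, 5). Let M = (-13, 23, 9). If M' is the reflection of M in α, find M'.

α: n_1·r = n_1·A gives -2x + 5y + 5z = 24.
λ = (n·M − d)/|n|² = (186 − 24)/54 = 3.
Reflection = M − 2λn = (-13, 23, 9) − 6·(-2, 5, 5) = (-1, -7, -21).

(-1, -7, -21)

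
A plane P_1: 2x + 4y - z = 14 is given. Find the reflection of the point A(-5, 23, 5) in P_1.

(-17, -1, 11)

λ = (n·A − d)/|n|² = (77 − 14)/21 = 3.
Reflection = A − 2λn = (-5, 23, 5) − 6·(2, 4, -1) = (-17, -1, 11).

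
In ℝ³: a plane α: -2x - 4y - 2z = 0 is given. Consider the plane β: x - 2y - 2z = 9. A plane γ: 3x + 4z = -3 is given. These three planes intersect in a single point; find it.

(3, 0, -3)

Solving the 3×3 linear system -2x - 4y - 2z = 0, x - 2y - 2z = 9, 3x + 4z = -3 (e.g. by elimination or Cramer's rule, determinant = 44) gives (3, 0, -3).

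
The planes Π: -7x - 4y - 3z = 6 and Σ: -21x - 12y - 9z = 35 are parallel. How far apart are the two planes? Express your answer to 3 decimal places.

Rescale Σ by 1/3: -7x - 4y - 3z = 35/3. Then distance = |6 − (35/3)| / √74 ≈ 0.659.

0.659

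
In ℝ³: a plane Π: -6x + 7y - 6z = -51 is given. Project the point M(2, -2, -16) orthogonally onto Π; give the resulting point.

Foot = M − λn with λ = (n·M − d)/|n|² = (70 − (-51))/121 = 1.
Foot = (2, -2, -16) − 1·(-6, 7, -6) = (8, -9, -10).

(8, -9, -10)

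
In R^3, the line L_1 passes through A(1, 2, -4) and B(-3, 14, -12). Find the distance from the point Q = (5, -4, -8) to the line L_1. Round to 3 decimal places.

7.348

A direction vector for L_1 is B − A = (-4, 12, -8).
Taking (1, 2, -4) on L_1 with direction v = (-4, 12, -8): w = Q − (1, 2, -4) = (4, -6, -4), and w × v = (96, 48, 24).
Distance = |w × v| / |v| = √12096 / √224 ≈ 7.348.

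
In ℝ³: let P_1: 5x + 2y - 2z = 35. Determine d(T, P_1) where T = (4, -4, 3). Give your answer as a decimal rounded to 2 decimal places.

n·T − d = (5)·(4) + (2)·(-4) + (-2)·(3) − 35 = -29; |n| = √33.
Distance = |-29| / √33 = 29/√33 ≈ 5.05.

5.05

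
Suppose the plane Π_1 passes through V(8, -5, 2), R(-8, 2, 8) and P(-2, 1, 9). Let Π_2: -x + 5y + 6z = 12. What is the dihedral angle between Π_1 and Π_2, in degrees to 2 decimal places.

VR = (-16, 7, 6), VP = (-10, 6, 7); a normal to Π_1 is VR × VP = (13, 52, -26).
Using V: Π_1 has equation 13x + 52y - 26z = -208.
cos θ = |n₁·n₂| / (|n₁||n₂|) = |91| / (√3549 · √62).
θ = arccos(0.19400) ≈ 78.81°.

78.81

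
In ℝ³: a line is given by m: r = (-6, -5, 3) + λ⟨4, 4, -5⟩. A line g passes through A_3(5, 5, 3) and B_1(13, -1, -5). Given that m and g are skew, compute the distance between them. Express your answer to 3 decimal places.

A direction vector for g is B_1 − A_3 = (8, -6, -8).
Common perpendicular direction n = (4, 4, -5) × (8, -6, -8) = (-62, -8, -56).
With w = (5, 5, 3) − (-6, -5, 3) = (11, 10, 0), w · n = -762.
Distance = |w · n| / |n| = |-762| / √7044 ≈ 9.079.

9.079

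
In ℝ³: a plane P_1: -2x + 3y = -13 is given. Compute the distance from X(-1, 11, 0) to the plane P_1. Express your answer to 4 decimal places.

13.3128

n·X − d = (-2)·(-1) + (3)·(11) + (0)·(0) − (-13) = 48; |n| = √13.
Distance = |48| / √13 = 48/√13 ≈ 13.3128.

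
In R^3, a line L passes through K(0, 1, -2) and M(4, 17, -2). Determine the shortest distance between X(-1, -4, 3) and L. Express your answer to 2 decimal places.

A direction vector for L is M − K = (4, 16, 0).
Taking (0, 1, -2) on L with direction v = (4, 16, 0): w = X − (0, 1, -2) = (-1, -5, 5), and w × v = (-80, 20, 4).
Distance = |w × v| / |v| = √6816 / √272 ≈ 5.01.

5.01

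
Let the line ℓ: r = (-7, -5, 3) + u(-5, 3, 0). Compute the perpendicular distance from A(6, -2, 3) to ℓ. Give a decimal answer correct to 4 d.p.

9.2609

Taking (-7, -5, 3) on ℓ with direction v = (-5, 3, 0): w = A − (-7, -5, 3) = (13, 3, 0), and w × v = (0, 0, 54).
Distance = |w × v| / |v| = √2916 / √34 ≈ 9.2609.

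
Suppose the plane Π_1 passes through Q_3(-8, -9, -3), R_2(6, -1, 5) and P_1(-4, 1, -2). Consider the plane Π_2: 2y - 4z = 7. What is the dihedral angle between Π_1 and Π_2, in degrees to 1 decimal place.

Q_3R_2 = (14, 8, 8), Q_3P_1 = (4, 10, 1); a normal to Π_1 is Q_3R_2 × Q_3P_1 = (-72, 18, 108).
Using Q_3: Π_1 has equation -72x + 18y + 108z = 90.
cos θ = |n₁·n₂| / (|n₁||n₂|) = |-396| / (√17172 · √20).
θ = arccos(0.67572) ≈ 47.5°.

47.5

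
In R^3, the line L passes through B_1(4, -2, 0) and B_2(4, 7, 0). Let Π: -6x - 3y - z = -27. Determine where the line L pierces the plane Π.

A direction vector for L is B_2 − B_1 = (0, 9, 0).
Substitute r = (4, -2, 0) + t(0, 9, 0) into the plane: -18 + (-27)t = -27, so t = 1/3.
Intersection: (4, -2, 0) + (1/3)·(0, 9, 0) = (4, 1, 0).

(4, 1, 0)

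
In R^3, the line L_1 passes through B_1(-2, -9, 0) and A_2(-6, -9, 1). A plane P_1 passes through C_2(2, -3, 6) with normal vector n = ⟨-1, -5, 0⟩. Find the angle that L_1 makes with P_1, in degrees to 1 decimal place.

A direction vector for L_1 is A_2 − B_1 = (-4, 0, 1).
P_1: n·r = n·C_2 gives -x - 5y = 13.
sin θ = |n·v| / (|n||v|) = |4| / (√26 · √17) = 0.19026.
θ ≈ 11.0°.

11.0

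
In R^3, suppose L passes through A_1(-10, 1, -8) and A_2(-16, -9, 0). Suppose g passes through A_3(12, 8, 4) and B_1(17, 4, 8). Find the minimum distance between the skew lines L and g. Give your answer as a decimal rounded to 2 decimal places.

11.82

A direction vector for L is A_2 − A_1 = (-6, -10, 8).
A direction vector for g is B_1 − A_3 = (5, -4, 4).
Common perpendicular direction n = (-6, -10, 8) × (5, -4, 4) = (-8, 64, 74).
With w = (12, 8, 4) − (-10, 1, -8) = (22, 7, 12), w · n = 1160.
Distance = |w · n| / |n| = |1160| / √9636 ≈ 11.82.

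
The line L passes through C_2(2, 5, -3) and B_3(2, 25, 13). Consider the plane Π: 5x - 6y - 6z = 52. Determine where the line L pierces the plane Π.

A direction vector for L is B_3 − C_2 = (0, 20, 16).
Substitute r = (2, 5, -3) + t(0, 20, 16) into the plane: -2 + (-216)t = 52, so t = -1/4.
Intersection: (2, 5, -3) + (-1/4)·(0, 20, 16) = (2, 0, -7).

(2, 0, -7)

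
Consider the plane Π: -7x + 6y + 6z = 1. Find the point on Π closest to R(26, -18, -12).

(5, 0, 6)

Foot = R − λn with λ = (n·R − d)/|n|² = (-362 − 1)/121 = -3.
Foot = (26, -18, -12) − (-3)·(-7, 6, 6) = (5, 0, 6).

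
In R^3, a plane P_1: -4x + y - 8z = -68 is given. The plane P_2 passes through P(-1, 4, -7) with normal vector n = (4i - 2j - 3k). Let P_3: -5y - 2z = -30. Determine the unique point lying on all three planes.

(8, 4, 5)

P_2: n·r = n·P gives 4x - 2y - 3z = 9.
Solving the 3×3 linear system -4x + y - 8z = -68, 4x - 2y - 3z = 9, -5y - 2z = -30 (e.g. by elimination or Cramer's rule, determinant = 212) gives (8, 4, 5).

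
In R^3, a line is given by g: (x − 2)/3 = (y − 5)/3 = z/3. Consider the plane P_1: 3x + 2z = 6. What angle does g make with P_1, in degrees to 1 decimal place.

g has direction (3, 3, 3) through (2, 5, 0).
sin θ = |n·v| / (|n||v|) = |15| / (√13 · √27) = 0.80064.
θ ≈ 53.2°.

53.2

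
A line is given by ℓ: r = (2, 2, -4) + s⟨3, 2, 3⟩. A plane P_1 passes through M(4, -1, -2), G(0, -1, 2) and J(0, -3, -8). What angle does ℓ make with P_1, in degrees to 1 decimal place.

9.4

MG = (-4, 0, 4), MJ = (-4, -2, -6); a normal to P_1 is MG × MJ = (8, -40, 8).
Using M: P_1 has equation 8x - 40y + 8z = 56.
sin θ = |n·v| / (|n||v|) = |-32| / (√1728 · √22) = 0.16412.
θ ≈ 9.4°.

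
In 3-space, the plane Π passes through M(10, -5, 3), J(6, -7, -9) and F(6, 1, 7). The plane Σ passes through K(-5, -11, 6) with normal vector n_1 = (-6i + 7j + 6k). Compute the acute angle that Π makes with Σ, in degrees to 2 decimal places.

83.04

MJ = (-4, -2, -12), MF = (-4, 6, 4); a normal to Π is MJ × MF = (64, 64, -32).
Using M: Π has equation 64x + 64y - 32z = 224.
Σ: n_1·r = n_1·K gives -6x + 7y + 6z = -11.
cos θ = |n₁·n₂| / (|n₁||n₂|) = |-128| / (√9216 · √121).
θ = arccos(0.12121) ≈ 83.04°.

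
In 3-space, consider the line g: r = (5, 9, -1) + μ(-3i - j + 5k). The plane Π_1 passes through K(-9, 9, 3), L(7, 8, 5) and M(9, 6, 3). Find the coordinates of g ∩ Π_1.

(2, 8, 4)

KL = (16, -1, 2), KM = (18, -3, 0); a normal to Π_1 is KL × KM = (6, 36, -30).
Using K: Π_1 has equation 6x + 36y - 30z = 180.
Substitute r = (5, 9, -1) + t(-3, -1, 5) into the plane: 384 + (-204)t = 180, so t = 1.
Intersection: (5, 9, -1) + 1·(-3, -1, 5) = (2, 8, 4).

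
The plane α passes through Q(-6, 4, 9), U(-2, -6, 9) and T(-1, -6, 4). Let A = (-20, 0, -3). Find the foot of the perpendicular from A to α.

QU = (4, -10, 0), QT = (5, -10, -5); a normal to α is QU × QT = (50, 20, 10).
Using Q: α has equation 50x + 20y + 10z = -130.
Foot = A − λn with λ = (n·A − d)/|n|² = (-1030 − (-130))/3000 = -3/10.
Foot = (-20, 0, -3) − (-3/10)·(50, 20, 10) = (-5, 6, 0).

(-5, 6, 0)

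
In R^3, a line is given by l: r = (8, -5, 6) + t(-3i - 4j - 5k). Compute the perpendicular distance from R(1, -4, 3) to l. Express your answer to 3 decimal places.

6.206

Taking (8, -5, 6) on l with direction v = (-3, -4, -5): w = R − (8, -5, 6) = (-7, 1, -3), and w × v = (-17, -26, 31).
Distance = |w × v| / |v| = √1926 / √50 ≈ 6.206.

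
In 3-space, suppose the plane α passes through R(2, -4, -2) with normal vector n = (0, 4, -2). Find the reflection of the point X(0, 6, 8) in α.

(0, -2, 12)

α: n·r = n·R gives 4y - 2z = -12.
λ = (n·X − d)/|n|² = (8 − (-12))/20 = 1.
Reflection = X − 2λn = (0, 6, 8) − 2·(0, 4, -2) = (0, -2, 12).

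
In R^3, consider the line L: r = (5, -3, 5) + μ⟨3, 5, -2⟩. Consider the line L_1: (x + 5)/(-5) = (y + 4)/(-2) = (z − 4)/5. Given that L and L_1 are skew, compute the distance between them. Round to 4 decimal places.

7.7892

L_1 has direction (-5, -2, 5) through (-5, -4, 4).
Common perpendicular direction n = (3, 5, -2) × (-5, -2, 5) = (21, -5, 19).
With w = (-5, -4, 4) − (5, -3, 5) = (-10, -1, -1), w · n = -224.
Distance = |w · n| / |n| = |-224| / √827 ≈ 7.7892.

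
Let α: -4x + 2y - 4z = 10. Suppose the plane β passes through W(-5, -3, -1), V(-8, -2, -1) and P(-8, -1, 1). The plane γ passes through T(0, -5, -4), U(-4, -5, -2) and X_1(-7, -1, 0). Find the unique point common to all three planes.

(-2, -5, -3)

WV = (-3, 1, 0), WP = (-3, 2, 2); a normal to β is WV × WP = (2, 6, -3).
Using W: β has equation 2x + 6y - 3z = -25.
TU = (-4, 0, 2), TX_1 = (-7, 4, 4); a normal to γ is TU × TX_1 = (-8, 2, -16).
Using T: γ has equation -8x + 2y - 16z = 54.
Solving the 3×3 linear system -4x + 2y - 4z = 10, 2x + 6y - 3z = -25, -8x + 2y - 16z = 54 (e.g. by elimination or Cramer's rule, determinant = 264) gives (-2, -5, -3).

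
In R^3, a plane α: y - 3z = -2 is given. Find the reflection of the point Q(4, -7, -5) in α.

λ = (n·Q − d)/|n|² = (8 − (-2))/10 = 1.
Reflection = Q − 2λn = (4, -7, -5) − 2·(0, 1, -3) = (4, -9, 1).

(4, -9, 1)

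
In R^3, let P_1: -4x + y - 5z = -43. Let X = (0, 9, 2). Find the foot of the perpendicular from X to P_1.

(4, 8, 7)

Foot = X − λn with λ = (n·X − d)/|n|² = (-1 − (-43))/42 = 1.
Foot = (0, 9, 2) − 1·(-4, 1, -5) = (4, 8, 7).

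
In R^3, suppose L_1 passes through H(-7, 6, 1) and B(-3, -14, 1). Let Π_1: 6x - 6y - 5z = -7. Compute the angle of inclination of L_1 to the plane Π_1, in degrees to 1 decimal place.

A direction vector for L_1 is B − H = (4, -20, 0).
sin θ = |n·v| / (|n||v|) = |144| / (√97 · √416) = 0.71685.
θ ≈ 45.8°.

45.8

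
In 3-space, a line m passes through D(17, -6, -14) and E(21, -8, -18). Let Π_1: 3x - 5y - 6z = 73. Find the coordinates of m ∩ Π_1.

(9, -2, -6)

A direction vector for m is E − D = (4, -2, -4).
Substitute r = (17, -6, -14) + t(4, -2, -4) into the plane: 165 + 46t = 73, so t = -2.
Intersection: (17, -6, -14) + (-2)·(4, -2, -4) = (9, -2, -6).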